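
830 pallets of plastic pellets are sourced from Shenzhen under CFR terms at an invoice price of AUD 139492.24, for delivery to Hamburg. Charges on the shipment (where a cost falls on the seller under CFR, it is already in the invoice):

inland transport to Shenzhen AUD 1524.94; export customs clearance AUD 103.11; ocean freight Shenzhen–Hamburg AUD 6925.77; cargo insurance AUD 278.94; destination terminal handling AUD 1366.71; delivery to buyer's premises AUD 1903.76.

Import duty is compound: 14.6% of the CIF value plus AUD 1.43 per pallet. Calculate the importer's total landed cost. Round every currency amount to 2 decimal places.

Total landed cost: AUD 164635.14

CFR: the seller pays costs through ocean freight to the destination port, but not insurance.
Already in the invoice (seller's account under CFR): inland to port, export clearance, freight — exclude.
CIF value = CFR price + insurance = 139492.24 + 278.94 = 139771.18
Ad valorem component: 139771.18 × 14.6% = 20406.59
Specific component: 830 × 1.43 = 1186.90
Import duty = 20406.59 + 1186.90 = 21593.49
Buyer bears: insurance 278.94 + destination terminal 1366.71 + delivery 1903.76 + duty 21593.49 = 25142.90
Landed cost = invoice 139492.24 + 25142.90 = 164635.14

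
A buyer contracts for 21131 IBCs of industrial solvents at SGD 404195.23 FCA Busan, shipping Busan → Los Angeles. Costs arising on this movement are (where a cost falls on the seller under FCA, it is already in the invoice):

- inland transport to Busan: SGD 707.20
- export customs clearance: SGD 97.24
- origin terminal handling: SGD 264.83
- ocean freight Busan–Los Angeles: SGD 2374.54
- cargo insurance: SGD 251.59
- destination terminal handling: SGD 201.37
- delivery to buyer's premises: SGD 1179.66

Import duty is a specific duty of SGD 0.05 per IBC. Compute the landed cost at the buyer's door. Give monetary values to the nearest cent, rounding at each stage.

FCA: the seller delivers export-cleared goods to the carrier; the buyer bears costs from that point.
Already in the invoice (seller's account under FCA): inland to port, export clearance — exclude.
CIF value = FCA price + origin terminal + freight + insurance = 404195.23 + 264.83 + 2374.54 + 251.59 = 407086.19
Import duty = 21131 × 0.05 = 1056.55
Buyer bears: origin terminal 264.83 + freight 2374.54 + insurance 251.59 + destination terminal 201.37 + delivery 1179.66 + duty 1056.55 = 5328.54
Landed cost = invoice 404195.23 + 5328.54 = 409523.77

Total landed cost: SGD 409523.77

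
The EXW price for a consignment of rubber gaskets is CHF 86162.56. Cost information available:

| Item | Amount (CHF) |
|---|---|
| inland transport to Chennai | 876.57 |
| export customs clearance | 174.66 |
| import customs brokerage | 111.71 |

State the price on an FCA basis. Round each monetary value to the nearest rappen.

Not relevant to the conversion: brokerage — on the buyer under both terms; not part of either seller's price.
From EXW to FCA, the seller additionally bears: inland to port, export clearance.
FCA price = 86162.56 + 876.57 + 174.66 = 87213.79

FCA price: CHF 87213.79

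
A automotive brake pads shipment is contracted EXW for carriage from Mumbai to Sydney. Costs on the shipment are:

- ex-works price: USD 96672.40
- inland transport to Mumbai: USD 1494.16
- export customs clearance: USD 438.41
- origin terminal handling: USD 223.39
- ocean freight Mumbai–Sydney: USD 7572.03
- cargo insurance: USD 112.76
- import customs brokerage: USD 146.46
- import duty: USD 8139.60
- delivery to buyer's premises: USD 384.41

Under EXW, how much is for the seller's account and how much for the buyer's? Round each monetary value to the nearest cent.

EXW: the seller makes goods available at their premises; the buyer bears all onward costs.
Seller's account: goods 96672.40 = 96672.40
Buyer's account: inland to port 1494.16 + export clearance 438.41 + origin terminal 223.39 + freight 7572.03 + insurance 112.76 + brokerage 146.46 + duty 8139.60 + delivery 384.41 = 18511.22

Seller: USD 96672.40; buyer: USD 18511.22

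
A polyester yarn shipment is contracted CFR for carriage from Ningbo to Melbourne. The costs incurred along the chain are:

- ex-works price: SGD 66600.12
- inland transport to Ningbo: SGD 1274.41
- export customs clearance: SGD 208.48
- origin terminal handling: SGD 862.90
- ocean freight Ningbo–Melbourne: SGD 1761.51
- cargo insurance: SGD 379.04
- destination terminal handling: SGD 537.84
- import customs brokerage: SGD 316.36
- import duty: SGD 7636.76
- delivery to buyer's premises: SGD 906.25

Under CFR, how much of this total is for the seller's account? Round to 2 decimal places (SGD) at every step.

CFR: the seller pays costs through ocean freight to the destination port, but not insurance.
Seller's account: goods 66600.12 + inland to port 1274.41 + export clearance 208.48 + origin terminal 862.90 + freight 1761.51 = 70707.42
Buyer's account: insurance 379.04 + destination terminal 537.84 + brokerage 316.36 + duty 7636.76 + delivery 906.25 = 9776.25

Seller's account: SGD 70707.42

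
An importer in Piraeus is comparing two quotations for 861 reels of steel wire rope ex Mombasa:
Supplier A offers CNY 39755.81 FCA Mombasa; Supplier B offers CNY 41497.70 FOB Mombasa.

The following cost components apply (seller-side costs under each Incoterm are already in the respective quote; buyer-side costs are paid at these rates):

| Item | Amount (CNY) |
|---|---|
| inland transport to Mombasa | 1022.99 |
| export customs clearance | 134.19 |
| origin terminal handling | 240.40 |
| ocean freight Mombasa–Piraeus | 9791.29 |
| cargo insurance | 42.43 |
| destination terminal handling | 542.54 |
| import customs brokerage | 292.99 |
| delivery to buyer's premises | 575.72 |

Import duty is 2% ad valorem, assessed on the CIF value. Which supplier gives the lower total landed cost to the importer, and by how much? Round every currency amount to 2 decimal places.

Supplier A is cheaper by CNY 1531.52

Supplier A (FCA):
CIF value = FCA price + origin terminal + freight + insurance = 39755.81 + 240.40 + 9791.29 + 42.43 = 49829.93
Import duty = 49829.93 × 2% = 996.60
Buyer bears (A): 240.40 + 9791.29 + 42.43 + 542.54 + 292.99 + 575.72 = 11485.37
Landed cost (A) = invoice 39755.81 + 11485.37 + duty 996.60 = 52237.78
Supplier B (FOB):
CIF value = FOB price + freight + insurance = 41497.70 + 9791.29 + 42.43 = 51331.42
Import duty = 51331.42 × 2% = 1026.63
Buyer bears (B): 9791.29 + 42.43 + 542.54 + 292.99 + 575.72 = 11244.97
Landed cost (B) = invoice 41497.70 + 11244.97 + duty 1026.63 = 53769.30
Difference = |52237.78 − 53769.30| = 1531.52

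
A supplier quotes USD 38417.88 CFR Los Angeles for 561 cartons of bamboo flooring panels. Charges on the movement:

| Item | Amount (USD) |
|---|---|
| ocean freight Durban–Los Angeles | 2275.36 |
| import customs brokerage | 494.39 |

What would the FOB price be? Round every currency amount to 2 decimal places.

Not relevant to the conversion: brokerage — on the buyer under both terms; not part of either seller's price.
From CFR to FOB, the seller no longer bears: freight.
FOB price = 38417.88 − 2275.36 = 36142.52

FOB price: USD 36142.52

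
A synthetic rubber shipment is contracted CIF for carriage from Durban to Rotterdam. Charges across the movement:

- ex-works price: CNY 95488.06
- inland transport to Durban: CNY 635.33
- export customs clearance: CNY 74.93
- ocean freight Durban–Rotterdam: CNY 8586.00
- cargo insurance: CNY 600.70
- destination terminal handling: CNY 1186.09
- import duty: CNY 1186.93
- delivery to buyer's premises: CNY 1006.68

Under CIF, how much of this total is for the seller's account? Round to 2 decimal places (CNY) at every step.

CIF: the seller pays costs through ocean freight and marine insurance to the destination port.
Seller's account: goods 95488.06 + inland to port 635.33 + export clearance 74.93 + freight 8586.00 + insurance 600.70 = 105385.02
Buyer's account: destination terminal 1186.09 + duty 1186.93 + delivery 1006.68 = 3379.70

Seller's account: CNY 105385.02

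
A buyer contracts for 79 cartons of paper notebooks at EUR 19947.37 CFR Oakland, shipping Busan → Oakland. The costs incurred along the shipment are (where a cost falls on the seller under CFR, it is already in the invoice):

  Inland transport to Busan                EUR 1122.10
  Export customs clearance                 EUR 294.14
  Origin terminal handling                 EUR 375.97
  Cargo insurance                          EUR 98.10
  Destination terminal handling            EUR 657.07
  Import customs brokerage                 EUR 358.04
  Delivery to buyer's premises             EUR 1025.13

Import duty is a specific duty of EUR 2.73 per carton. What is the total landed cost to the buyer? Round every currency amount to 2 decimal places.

Total landed cost: EUR 22301.38

CFR: the seller pays costs through ocean freight to the destination port, but not insurance.
Already in the invoice (seller's account under CFR): inland to port, export clearance, origin terminal — exclude.
CIF value = CFR price + insurance = 19947.37 + 98.10 = 20045.47
Import duty = 79 × 2.73 = 215.67
Buyer bears: insurance 98.10 + destination terminal 657.07 + brokerage 358.04 + delivery 1025.13 + duty 215.67 = 2354.01
Landed cost = invoice 19947.37 + 2354.01 = 22301.38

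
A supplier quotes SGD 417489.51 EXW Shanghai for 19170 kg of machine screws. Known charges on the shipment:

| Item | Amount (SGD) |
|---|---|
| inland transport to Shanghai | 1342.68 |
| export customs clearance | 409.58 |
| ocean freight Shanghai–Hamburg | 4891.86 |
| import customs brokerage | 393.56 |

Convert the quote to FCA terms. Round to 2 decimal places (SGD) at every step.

Not relevant to the conversion: brokerage, freight — on the buyer under both terms; not part of either seller's price.
From EXW to FCA, the seller additionally bears: inland to port, export clearance.
FCA price = 417489.51 + 1342.68 + 409.58 = 419241.77

FCA price: SGD 419241.77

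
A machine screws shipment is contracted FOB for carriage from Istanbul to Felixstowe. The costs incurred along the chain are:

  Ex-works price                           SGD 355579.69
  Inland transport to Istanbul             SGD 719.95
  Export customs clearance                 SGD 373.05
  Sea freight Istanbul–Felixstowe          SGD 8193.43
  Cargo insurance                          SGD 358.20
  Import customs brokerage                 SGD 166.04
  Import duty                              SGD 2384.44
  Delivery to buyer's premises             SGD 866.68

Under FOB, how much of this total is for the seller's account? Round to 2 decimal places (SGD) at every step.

FOB: the seller bears costs until goods are on board at the origin port; the buyer bears freight, insurance and all costs thereafter.
Seller's account: goods 355579.69 + inland to port 719.95 + export clearance 373.05 = 356672.69
Buyer's account: freight 8193.43 + insurance 358.20 + brokerage 166.04 + duty 2384.44 + delivery 866.68 = 11968.79

Seller's account: SGD 356672.69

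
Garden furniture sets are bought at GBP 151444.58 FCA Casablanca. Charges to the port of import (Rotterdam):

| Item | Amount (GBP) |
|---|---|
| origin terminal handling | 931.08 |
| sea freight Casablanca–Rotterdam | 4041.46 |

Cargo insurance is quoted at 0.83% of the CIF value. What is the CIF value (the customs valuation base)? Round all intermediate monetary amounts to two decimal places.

CIF value: GBP 157726.25

Let C be the CIF value. C = FCA price + pre-shipment costs + freight + 0.83% × C
C − 0.83% × C = 151444.58 + 931.08 + 4041.46
0.9917 × C = 156417.12
C = 156417.12 / 0.9917 = 157726.25
Insurance premium = 0.83% × 157726.25 = 1309.13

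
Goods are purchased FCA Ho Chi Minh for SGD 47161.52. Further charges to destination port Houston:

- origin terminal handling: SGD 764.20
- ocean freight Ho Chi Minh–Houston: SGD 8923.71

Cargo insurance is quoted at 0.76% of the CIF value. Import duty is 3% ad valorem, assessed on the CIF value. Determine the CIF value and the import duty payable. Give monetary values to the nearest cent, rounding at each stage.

CIF value: SGD 57284.79; import duty: SGD 1718.54

Let C be the CIF value. C = FCA price + pre-shipment costs + freight + 0.76% × C
C − 0.76% × C = 47161.52 + 764.20 + 8923.71
0.9924 × C = 56849.43
C = 56849.43 / 0.9924 = 57284.79
Insurance premium = 0.76% × 57284.79 = 435.36
Import duty = 57284.79 × 3% = 1718.54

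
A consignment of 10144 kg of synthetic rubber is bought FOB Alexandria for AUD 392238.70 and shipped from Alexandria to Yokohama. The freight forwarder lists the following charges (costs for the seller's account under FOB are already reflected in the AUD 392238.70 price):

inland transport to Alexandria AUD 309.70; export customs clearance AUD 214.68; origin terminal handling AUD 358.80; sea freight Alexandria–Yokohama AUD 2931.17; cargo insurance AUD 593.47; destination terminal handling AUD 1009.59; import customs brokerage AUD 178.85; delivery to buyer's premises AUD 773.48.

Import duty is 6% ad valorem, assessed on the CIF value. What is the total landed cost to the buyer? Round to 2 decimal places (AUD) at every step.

Total landed cost: AUD 421471.06

FOB: the seller bears costs until goods are on board at the origin port; the buyer bears freight, insurance and all costs thereafter.
Already in the invoice (seller's account under FOB): inland to port, export clearance, origin terminal — exclude.
CIF value = FOB price + freight + insurance = 392238.70 + 2931.17 + 593.47 = 395763.34
Import duty = 395763.34 × 6% = 23745.80
Buyer bears: freight 2931.17 + insurance 593.47 + destination terminal 1009.59 + brokerage 178.85 + delivery 773.48 + duty 23745.80 = 29232.36
Landed cost = invoice 392238.70 + 29232.36 = 421471.06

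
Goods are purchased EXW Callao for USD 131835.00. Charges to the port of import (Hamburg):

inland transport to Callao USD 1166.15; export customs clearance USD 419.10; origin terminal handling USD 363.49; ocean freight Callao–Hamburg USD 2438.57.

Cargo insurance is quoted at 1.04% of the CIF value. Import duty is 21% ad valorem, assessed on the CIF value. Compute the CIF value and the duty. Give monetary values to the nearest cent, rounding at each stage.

Let C be the CIF value. C = EXW price + pre-shipment costs + freight + 1.04% × C
C − 1.04% × C = 131835.00 + 1166.15 + 419.10 + 363.49 + 2438.57
0.9896 × C = 136222.31
C = 136222.31 / 0.9896 = 137653.91
Insurance premium = 1.04% × 137653.91 = 1431.60
Import duty = 137653.91 × 21% = 28907.32

CIF value: USD 137653.91; import duty: USD 28907.32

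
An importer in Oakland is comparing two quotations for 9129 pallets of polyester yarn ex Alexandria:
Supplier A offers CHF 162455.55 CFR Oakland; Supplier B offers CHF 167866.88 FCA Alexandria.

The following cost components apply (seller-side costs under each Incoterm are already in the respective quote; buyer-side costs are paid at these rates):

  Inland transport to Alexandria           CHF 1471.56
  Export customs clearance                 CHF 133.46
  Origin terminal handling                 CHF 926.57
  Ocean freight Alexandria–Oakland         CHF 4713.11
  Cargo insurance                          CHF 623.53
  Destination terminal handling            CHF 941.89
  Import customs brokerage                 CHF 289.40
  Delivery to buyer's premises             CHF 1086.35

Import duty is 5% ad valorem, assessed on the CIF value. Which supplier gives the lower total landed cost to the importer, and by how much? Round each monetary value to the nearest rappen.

Supplier A (CFR):
CIF value = CFR price + insurance = 162455.55 + 623.53 = 163079.08
Import duty = 163079.08 × 5% = 8153.95
Buyer bears (A): 623.53 + 941.89 + 289.40 + 1086.35 = 2941.17
Landed cost (A) = invoice 162455.55 + 2941.17 + duty 8153.95 = 173550.67
Supplier B (FCA):
CIF value = FCA price + origin terminal + freight + insurance = 167866.88 + 926.57 + 4713.11 + 623.53 = 174130.09
Import duty = 174130.09 × 5% = 8706.50
Buyer bears (B): 926.57 + 4713.11 + 623.53 + 941.89 + 289.40 + 1086.35 = 8580.85
Landed cost (B) = invoice 167866.88 + 8580.85 + duty 8706.50 = 185154.23
Difference = |173550.67 − 185154.23| = 11603.56

Supplier A is cheaper by CHF 11603.56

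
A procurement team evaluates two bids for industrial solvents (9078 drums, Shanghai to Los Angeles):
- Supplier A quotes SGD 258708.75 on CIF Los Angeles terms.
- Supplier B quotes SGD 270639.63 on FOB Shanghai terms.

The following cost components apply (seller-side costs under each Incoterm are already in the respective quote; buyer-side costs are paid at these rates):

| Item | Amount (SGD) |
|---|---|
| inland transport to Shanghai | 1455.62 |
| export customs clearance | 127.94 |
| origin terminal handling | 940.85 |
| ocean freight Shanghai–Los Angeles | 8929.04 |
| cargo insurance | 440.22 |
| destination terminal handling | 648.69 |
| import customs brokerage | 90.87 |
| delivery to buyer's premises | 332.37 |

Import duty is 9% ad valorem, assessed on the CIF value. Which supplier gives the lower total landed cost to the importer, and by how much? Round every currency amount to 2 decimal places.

Supplier A (CIF):
The CIF price already equals the CIF value: 258708.75
Import duty = 258708.75 × 9% = 23283.79
Buyer bears (A): 648.69 + 90.87 + 332.37 = 1071.93
Landed cost (A) = invoice 258708.75 + 1071.93 + duty 23283.79 = 283064.47
Supplier B (FOB):
CIF value = FOB price + freight + insurance = 270639.63 + 8929.04 + 440.22 = 280008.89
Import duty = 280008.89 × 9% = 25200.80
Buyer bears (B): 8929.04 + 440.22 + 648.69 + 90.87 + 332.37 = 10441.19
Landed cost (B) = invoice 270639.63 + 10441.19 + duty 25200.80 = 306281.62
Difference = |283064.47 − 306281.62| = 23217.15

Supplier A is cheaper by SGD 23217.15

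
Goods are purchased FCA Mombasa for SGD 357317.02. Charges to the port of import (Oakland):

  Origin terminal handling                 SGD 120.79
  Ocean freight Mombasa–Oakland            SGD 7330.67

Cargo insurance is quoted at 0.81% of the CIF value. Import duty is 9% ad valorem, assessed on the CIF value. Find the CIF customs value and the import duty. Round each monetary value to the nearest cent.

Let C be the CIF value. C = FCA price + pre-shipment costs + freight + 0.81% × C
C − 0.81% × C = 357317.02 + 120.79 + 7330.67
0.9919 × C = 364768.48
C = 364768.48 / 0.9919 = 367747.23
Insurance premium = 0.81% × 367747.23 = 2978.75
Import duty = 367747.23 × 9% = 33097.25

CIF value: SGD 367747.23; import duty: SGD 33097.25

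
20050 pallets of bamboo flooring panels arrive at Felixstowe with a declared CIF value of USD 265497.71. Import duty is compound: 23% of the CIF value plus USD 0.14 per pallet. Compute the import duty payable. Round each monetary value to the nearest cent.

Ad valorem component: 265497.71 × 23% = 61064.47
Specific component: 20050 × 0.14 = 2807.00
Import duty = 61064.47 + 2807.00 = 63871.47

Import duty: USD 63871.47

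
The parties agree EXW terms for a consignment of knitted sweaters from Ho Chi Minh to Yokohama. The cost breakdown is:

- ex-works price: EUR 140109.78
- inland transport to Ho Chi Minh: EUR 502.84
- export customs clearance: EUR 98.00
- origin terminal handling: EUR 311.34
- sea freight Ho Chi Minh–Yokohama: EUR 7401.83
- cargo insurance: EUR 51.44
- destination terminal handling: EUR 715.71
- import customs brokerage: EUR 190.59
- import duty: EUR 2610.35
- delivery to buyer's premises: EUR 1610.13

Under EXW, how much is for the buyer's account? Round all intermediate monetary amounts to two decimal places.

EXW: the seller makes goods available at their premises; the buyer bears all onward costs.
Seller's account: goods 140109.78 = 140109.78
Buyer's account: inland to port 502.84 + export clearance 98.00 + origin terminal 311.34 + freight 7401.83 + insurance 51.44 + destination terminal 715.71 + brokerage 190.59 + duty 2610.35 + delivery 1610.13 = 13492.23

Buyer's account: EUR 13492.23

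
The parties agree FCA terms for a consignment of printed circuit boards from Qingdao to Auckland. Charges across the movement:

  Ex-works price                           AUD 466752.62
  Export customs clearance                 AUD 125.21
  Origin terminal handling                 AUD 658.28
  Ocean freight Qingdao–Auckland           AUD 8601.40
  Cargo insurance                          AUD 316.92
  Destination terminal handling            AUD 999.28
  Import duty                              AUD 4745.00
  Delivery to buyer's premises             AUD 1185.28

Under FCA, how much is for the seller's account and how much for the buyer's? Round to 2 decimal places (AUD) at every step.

FCA: the seller delivers export-cleared goods to the carrier; the buyer bears costs from that point.
Seller's account: goods 466752.62 + export clearance 125.21 = 466877.83
Buyer's account: origin terminal 658.28 + freight 8601.40 + insurance 316.92 + destination terminal 999.28 + duty 4745.00 + delivery 1185.28 = 16506.16

Seller: AUD 466877.83; buyer: AUD 16506.16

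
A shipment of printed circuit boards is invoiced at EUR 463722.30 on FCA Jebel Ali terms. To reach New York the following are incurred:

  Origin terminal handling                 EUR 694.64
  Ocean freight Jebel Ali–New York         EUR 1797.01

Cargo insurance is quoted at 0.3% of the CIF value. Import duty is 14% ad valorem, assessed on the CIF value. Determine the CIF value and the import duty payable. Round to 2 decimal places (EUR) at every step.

Let C be the CIF value. C = FCA price + pre-shipment costs + freight + 0.3% × C
C − 0.3% × C = 463722.30 + 694.64 + 1797.01
0.997 × C = 466213.95
C = 466213.95 / 0.997 = 467616.80
Insurance premium = 0.3% × 467616.80 = 1402.85
Import duty = 467616.80 × 14% = 65466.35

CIF value: EUR 467616.80; import duty: EUR 65466.35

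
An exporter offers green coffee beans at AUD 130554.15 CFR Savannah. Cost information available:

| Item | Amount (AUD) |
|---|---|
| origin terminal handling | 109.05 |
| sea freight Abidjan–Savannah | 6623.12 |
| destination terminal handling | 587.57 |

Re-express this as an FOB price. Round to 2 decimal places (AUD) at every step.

Not relevant to the conversion: origin terminal — on the seller under both CFR and FOB; already in the CFR price and stays in the FOB price. destination terminal — on the buyer under both terms; not part of either seller's price.
From CFR to FOB, the seller no longer bears: freight.
FOB price = 130554.15 − 6623.12 = 123931.03

FOB price: AUD 123931.03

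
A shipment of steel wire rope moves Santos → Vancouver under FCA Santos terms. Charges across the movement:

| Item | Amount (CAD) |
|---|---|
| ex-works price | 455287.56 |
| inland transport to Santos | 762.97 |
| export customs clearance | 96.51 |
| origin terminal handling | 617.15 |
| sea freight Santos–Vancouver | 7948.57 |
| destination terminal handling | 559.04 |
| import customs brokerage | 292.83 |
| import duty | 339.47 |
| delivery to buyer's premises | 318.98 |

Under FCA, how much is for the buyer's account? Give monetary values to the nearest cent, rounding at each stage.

Buyer's account: CAD 10076.04

FCA: the seller delivers export-cleared goods to the carrier; the buyer bears costs from that point.
Seller's account: goods 455287.56 + inland to port 762.97 + export clearance 96.51 = 456147.04
Buyer's account: origin terminal 617.15 + freight 7948.57 + destination terminal 559.04 + brokerage 292.83 + duty 339.47 + delivery 318.98 = 10076.04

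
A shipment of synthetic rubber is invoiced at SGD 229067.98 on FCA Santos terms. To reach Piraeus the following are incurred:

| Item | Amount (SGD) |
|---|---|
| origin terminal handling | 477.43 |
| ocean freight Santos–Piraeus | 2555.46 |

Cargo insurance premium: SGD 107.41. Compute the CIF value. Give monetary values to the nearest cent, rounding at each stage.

CIF = FCA price + pre-shipment costs + freight + insurance
CIF = 229067.98 + 477.43 + 2555.46 + 107.41 = 232208.28

CIF value: SGD 232208.28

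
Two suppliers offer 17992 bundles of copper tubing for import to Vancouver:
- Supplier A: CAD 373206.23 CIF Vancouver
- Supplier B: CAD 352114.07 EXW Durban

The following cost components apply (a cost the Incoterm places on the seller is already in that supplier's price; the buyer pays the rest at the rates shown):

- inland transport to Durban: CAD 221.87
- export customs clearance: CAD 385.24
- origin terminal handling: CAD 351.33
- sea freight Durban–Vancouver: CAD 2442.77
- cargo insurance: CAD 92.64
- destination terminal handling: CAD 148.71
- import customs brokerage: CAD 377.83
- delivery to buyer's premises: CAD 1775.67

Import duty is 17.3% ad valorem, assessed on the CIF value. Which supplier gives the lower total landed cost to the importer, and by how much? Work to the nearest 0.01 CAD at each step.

Supplier A (CIF):
The CIF price already equals the CIF value: 373206.23
Import duty = 373206.23 × 17.3% = 64564.68
Buyer bears (A): 148.71 + 377.83 + 1775.67 = 2302.21
Landed cost (A) = invoice 373206.23 + 2302.21 + duty 64564.68 = 440073.12
Supplier B (EXW):
CIF value = EXW price + inland to port + export clearance + origin terminal + freight + insurance = 352114.07 + 221.87 + 385.24 + 351.33 + 2442.77 + 92.64 = 355607.92
Import duty = 355607.92 × 17.3% = 61520.17
Buyer bears (B): 221.87 + 385.24 + 351.33 + 2442.77 + 92.64 + 148.71 + 377.83 + 1775.67 = 5796.06
Landed cost (B) = invoice 352114.07 + 5796.06 + duty 61520.17 = 419430.30
Difference = |440073.12 − 419430.30| = 20642.82

Supplier B is cheaper by CAD 20642.82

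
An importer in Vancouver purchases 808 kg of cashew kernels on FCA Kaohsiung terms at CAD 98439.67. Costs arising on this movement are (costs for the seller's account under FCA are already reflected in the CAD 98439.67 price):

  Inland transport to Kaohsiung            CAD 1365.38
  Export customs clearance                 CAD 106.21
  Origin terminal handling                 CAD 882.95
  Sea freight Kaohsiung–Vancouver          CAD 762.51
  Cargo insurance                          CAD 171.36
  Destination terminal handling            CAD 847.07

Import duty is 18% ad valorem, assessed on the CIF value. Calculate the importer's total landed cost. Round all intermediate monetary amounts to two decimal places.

Total landed cost: CAD 119149.73

FCA: the seller delivers export-cleared goods to the carrier; the buyer bears costs from that point.
Already in the invoice (seller's account under FCA): inland to port, export clearance — exclude.
CIF value = FCA price + origin terminal + freight + insurance = 98439.67 + 882.95 + 762.51 + 171.36 = 100256.49
Import duty = 100256.49 × 18% = 18046.17
Buyer bears: origin terminal 882.95 + freight 762.51 + insurance 171.36 + destination terminal 847.07 + duty 18046.17 = 20710.06
Landed cost = invoice 98439.67 + 20710.06 = 119149.73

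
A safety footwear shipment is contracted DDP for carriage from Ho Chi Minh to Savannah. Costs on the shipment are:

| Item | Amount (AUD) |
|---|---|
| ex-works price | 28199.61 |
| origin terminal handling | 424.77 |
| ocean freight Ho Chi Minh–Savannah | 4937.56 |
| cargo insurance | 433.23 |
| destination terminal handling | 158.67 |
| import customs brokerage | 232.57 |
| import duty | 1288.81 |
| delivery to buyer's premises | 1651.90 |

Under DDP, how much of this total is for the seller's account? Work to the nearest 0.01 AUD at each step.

DDP: the seller bears all costs including import duty.
Seller's account: goods 28199.61 + origin terminal 424.77 + freight 4937.56 + insurance 433.23 + destination terminal 158.67 + brokerage 232.57 + duty 1288.81 + delivery 1651.90 = 37327.12
Buyer's account: 0.00

Seller's account: AUD 37327.12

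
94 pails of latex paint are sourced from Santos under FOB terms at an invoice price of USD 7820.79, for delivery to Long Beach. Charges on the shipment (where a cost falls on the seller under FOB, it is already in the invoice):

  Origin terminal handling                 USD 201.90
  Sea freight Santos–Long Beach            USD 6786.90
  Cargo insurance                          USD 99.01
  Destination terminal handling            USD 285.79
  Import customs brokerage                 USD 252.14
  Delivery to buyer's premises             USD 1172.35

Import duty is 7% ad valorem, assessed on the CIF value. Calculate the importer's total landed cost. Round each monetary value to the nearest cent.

Total landed cost: USD 17446.45

FOB: the seller bears costs until goods are on board at the origin port; the buyer bears freight, insurance and all costs thereafter.
Already in the invoice (seller's account under FOB): origin terminal — exclude.
CIF value = FOB price + freight + insurance = 7820.79 + 6786.90 + 99.01 = 14706.70
Import duty = 14706.70 × 7% = 1029.47
Buyer bears: freight 6786.90 + insurance 99.01 + destination terminal 285.79 + brokerage 252.14 + delivery 1172.35 + duty 1029.47 = 9625.66
Landed cost = invoice 7820.79 + 9625.66 = 17446.45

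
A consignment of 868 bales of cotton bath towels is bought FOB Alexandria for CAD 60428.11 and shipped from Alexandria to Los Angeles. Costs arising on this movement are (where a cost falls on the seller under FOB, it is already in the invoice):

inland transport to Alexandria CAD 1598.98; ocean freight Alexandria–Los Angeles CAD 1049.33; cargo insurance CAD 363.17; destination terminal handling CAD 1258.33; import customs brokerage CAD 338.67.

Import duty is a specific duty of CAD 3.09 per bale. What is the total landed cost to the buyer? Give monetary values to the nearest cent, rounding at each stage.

FOB: the seller bears costs until goods are on board at the origin port; the buyer bears freight, insurance and all costs thereafter.
Already in the invoice (seller's account under FOB): inland to port — exclude.
CIF value = FOB price + freight + insurance = 60428.11 + 1049.33 + 363.17 = 61840.61
Import duty = 868 × 3.09 = 2682.12
Buyer bears: freight 1049.33 + insurance 363.17 + destination terminal 1258.33 + brokerage 338.67 + duty 2682.12 = 5691.62
Landed cost = invoice 60428.11 + 5691.62 = 66119.73

Total landed cost: CAD 66119.73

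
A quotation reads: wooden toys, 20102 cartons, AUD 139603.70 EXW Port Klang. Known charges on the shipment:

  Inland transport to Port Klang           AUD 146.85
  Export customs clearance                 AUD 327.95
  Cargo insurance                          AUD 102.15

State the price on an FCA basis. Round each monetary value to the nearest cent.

Not relevant to the conversion: insurance — on the buyer under both terms; not part of either seller's price.
From EXW to FCA, the seller additionally bears: inland to port, export clearance.
FCA price = 139603.70 + 146.85 + 327.95 = 140078.50

FCA price: AUD 140078.50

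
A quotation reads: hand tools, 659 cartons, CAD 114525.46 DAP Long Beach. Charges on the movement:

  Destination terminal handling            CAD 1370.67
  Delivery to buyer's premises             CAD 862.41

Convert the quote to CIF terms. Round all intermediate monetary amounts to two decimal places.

CIF price: CAD 112292.38

From DAP to CIF, the seller no longer bears: destination terminal, delivery.
CIF price = 114525.46 − 1370.67 − 862.41 = 112292.38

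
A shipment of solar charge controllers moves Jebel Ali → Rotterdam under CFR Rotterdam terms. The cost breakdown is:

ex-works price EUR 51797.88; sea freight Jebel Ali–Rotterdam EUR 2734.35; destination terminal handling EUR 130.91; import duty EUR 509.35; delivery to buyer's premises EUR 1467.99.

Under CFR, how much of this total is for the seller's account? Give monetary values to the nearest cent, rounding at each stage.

Seller's account: EUR 54532.23

CFR: the seller pays costs through ocean freight to the destination port, but not insurance.
Seller's account: goods 51797.88 + freight 2734.35 = 54532.23
Buyer's account: destination terminal 130.91 + duty 509.35 + delivery 1467.99 = 2108.25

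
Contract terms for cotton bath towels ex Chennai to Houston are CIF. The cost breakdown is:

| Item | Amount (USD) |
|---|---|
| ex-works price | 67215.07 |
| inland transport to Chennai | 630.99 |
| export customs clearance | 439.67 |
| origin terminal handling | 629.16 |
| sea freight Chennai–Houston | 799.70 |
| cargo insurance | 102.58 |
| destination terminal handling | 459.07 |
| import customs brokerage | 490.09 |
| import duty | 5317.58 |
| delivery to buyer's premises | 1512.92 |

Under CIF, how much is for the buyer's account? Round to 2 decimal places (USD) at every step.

CIF: the seller pays costs through ocean freight and marine insurance to the destination port.
Seller's account: goods 67215.07 + inland to port 630.99 + export clearance 439.67 + origin terminal 629.16 + freight 799.70 + insurance 102.58 = 69817.17
Buyer's account: destination terminal 459.07 + brokerage 490.09 + duty 5317.58 + delivery 1512.92 = 7779.66

Buyer's account: USD 7779.66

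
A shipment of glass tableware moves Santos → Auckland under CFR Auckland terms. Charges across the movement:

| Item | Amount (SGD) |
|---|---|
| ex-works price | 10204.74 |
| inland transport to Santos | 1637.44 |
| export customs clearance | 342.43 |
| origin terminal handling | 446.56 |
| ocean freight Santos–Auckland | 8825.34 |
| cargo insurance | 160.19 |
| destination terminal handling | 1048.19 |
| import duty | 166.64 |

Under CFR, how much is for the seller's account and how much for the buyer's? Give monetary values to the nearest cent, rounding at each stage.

Seller: SGD 21456.51; buyer: SGD 1375.02

CFR: the seller pays costs through ocean freight to the destination port, but not insurance.
Seller's account: goods 10204.74 + inland to port 1637.44 + export clearance 342.43 + origin terminal 446.56 + freight 8825.34 = 21456.51
Buyer's account: insurance 160.19 + destination terminal 1048.19 + duty 166.64 = 1375.02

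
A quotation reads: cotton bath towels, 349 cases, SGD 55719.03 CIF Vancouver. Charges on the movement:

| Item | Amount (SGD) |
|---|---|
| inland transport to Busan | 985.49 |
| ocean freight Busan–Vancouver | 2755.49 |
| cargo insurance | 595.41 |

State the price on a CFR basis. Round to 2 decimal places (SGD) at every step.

Not relevant to the conversion: freight, inland to port — on the seller under both CIF and CFR; already in the CIF price and stays in the CFR price.
From CIF to CFR, the seller no longer bears: insurance.
CFR price = 55719.03 − 595.41 = 55123.62

CFR price: SGD 55123.62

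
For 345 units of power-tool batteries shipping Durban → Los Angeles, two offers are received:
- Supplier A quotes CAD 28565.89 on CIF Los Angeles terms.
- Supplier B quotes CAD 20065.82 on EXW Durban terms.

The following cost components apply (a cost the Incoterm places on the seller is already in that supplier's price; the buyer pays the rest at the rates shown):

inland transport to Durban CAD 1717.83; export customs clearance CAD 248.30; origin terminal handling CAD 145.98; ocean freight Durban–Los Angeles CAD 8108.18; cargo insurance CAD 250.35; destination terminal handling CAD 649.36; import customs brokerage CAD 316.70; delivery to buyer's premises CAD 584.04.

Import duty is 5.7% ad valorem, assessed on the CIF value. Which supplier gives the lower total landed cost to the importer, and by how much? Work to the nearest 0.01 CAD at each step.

Supplier A (CIF):
The CIF price already equals the CIF value: 28565.89
Import duty = 28565.89 × 5.7% = 1628.26
Buyer bears (A): 649.36 + 316.70 + 584.04 = 1550.10
Landed cost (A) = invoice 28565.89 + 1550.10 + duty 1628.26 = 31744.25
Supplier B (EXW):
CIF value = EXW price + inland to port + export clearance + origin terminal + freight + insurance = 20065.82 + 1717.83 + 248.30 + 145.98 + 8108.18 + 250.35 = 30536.46
Import duty = 30536.46 × 5.7% = 1740.58
Buyer bears (B): 1717.83 + 248.30 + 145.98 + 8108.18 + 250.35 + 649.36 + 316.70 + 584.04 = 12020.74
Landed cost (B) = invoice 20065.82 + 12020.74 + duty 1740.58 = 33827.14
Difference = |31744.25 − 33827.14| = 2082.89

Supplier A is cheaper by CAD 2082.89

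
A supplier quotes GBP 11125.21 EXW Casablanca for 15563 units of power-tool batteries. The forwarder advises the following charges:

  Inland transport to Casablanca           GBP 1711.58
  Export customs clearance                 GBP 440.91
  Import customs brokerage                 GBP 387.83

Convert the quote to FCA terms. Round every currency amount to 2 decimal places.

FCA price: GBP 13277.70

Not relevant to the conversion: brokerage — on the buyer under both terms; not part of either seller's price.
From EXW to FCA, the seller additionally bears: inland to port, export clearance.
FCA price = 11125.21 + 1711.58 + 440.91 = 13277.70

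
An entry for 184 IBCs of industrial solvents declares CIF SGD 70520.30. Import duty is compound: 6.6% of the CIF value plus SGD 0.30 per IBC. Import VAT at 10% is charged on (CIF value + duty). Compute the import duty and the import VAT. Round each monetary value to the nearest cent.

Import duty: SGD 4709.54; import VAT: SGD 7522.98

Ad valorem component: 70520.30 × 6.6% = 4654.34
Specific component: 184 × 0.30 = 55.20
Import duty = 4654.34 + 55.20 = 4709.54
VAT base = CIF + duty = 70520.30 + 4709.54 = 75229.84
Import VAT = 75229.84 × 10% = 7522.98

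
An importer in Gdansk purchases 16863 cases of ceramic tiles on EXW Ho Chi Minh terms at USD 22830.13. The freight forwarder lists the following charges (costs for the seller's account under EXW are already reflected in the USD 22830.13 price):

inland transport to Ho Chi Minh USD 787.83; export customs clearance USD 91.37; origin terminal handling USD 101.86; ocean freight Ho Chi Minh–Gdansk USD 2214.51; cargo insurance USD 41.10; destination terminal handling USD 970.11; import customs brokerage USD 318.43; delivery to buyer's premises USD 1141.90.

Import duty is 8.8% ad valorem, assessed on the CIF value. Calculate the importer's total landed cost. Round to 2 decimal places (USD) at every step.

Total landed cost: USD 30791.12

EXW: the seller makes goods available at their premises; the buyer bears all onward costs.
CIF value = EXW price + inland to port + export clearance + origin terminal + freight + insurance = 22830.13 + 787.83 + 91.37 + 101.86 + 2214.51 + 41.10 = 26066.80
Import duty = 26066.80 × 8.8% = 2293.88
Buyer bears: inland to port 787.83 + export clearance 91.37 + origin terminal 101.86 + freight 2214.51 + insurance 41.10 + destination terminal 970.11 + brokerage 318.43 + delivery 1141.90 + duty 2293.88 = 7960.99
Landed cost = invoice 22830.13 + 7960.99 = 30791.12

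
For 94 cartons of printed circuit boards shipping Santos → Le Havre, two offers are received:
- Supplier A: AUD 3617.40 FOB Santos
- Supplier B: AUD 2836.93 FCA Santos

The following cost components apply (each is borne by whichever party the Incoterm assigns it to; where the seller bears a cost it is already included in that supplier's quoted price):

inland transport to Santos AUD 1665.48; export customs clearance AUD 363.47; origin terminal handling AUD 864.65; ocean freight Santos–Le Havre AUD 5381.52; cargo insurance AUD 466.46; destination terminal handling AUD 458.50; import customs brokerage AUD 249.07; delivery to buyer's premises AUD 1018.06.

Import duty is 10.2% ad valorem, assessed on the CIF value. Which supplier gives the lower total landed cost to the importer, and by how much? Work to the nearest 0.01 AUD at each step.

Supplier A is cheaper by AUD 92.77

Supplier A (FOB):
CIF value = FOB price + freight + insurance = 3617.40 + 5381.52 + 466.46 = 9465.38
Import duty = 9465.38 × 10.2% = 965.47
Buyer bears (A): 5381.52 + 466.46 + 458.50 + 249.07 + 1018.06 = 7573.61
Landed cost (A) = invoice 3617.40 + 7573.61 + duty 965.47 = 12156.48
Supplier B (FCA):
CIF value = FCA price + origin terminal + freight + insurance = 2836.93 + 864.65 + 5381.52 + 466.46 = 9549.56
Import duty = 9549.56 × 10.2% = 974.06
Buyer bears (B): 864.65 + 5381.52 + 466.46 + 458.50 + 249.07 + 1018.06 = 8438.26
Landed cost (B) = invoice 2836.93 + 8438.26 + duty 974.06 = 12249.25
Difference = |12156.48 − 12249.25| = 92.77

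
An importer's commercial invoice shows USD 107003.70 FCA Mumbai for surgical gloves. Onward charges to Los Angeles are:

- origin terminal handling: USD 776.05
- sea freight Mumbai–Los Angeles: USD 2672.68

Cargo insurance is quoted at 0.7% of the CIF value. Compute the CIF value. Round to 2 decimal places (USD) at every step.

Let C be the CIF value. C = FCA price + pre-shipment costs + freight + 0.7% × C
C − 0.7% × C = 107003.70 + 776.05 + 2672.68
0.993 × C = 110452.43
C = 110452.43 / 0.993 = 111231.05
Insurance premium = 0.7% × 111231.05 = 778.62

CIF value: USD 111231.05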